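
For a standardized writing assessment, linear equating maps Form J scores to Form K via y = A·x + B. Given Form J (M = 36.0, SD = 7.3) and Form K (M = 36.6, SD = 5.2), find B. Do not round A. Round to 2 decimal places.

10.96

A = SD_Y / SD_X = 5.2 / 7.3 = 0.712329
B = M_Y − A·M_X = 36.6 − 0.712329 × 36.0 = 10.96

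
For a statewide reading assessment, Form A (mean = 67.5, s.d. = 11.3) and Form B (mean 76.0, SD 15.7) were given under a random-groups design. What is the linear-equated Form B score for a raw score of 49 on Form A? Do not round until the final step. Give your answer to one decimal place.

Linear equating: y = (SD_Y/SD_X)(x − M_X) + M_Y
y = (15.7/11.3)(49 − 67.5) + 76.0
y = 1.389381 × -18.5 + 76.0 = -25.7035 + 76.0 = 50.3

50.3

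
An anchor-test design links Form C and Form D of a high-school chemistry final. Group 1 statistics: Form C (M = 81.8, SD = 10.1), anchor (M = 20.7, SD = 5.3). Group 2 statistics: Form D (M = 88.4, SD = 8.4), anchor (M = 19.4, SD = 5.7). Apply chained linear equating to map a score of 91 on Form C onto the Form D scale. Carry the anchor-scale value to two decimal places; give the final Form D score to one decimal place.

Form C → anchor (Group 1): v = (5.3/10.1)(91 − 81.8) + 20.7 = 25.53
anchor → Form D (Group 2): y = (8.4/5.7)(25.53 − 19.4) + 88.4 = 97.4

97.4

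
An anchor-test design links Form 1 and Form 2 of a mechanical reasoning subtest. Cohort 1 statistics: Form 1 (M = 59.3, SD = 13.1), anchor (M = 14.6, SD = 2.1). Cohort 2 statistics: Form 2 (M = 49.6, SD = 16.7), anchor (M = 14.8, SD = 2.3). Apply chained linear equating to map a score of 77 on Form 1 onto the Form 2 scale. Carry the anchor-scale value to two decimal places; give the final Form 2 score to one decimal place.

Form 1 → anchor (Cohort 1): v = (2.1/13.1)(77 − 59.3) + 14.6 = 17.44
anchor → Form 2 (Cohort 2): y = (16.7/2.3)(17.44 − 14.8) + 49.6 = 68.8

68.8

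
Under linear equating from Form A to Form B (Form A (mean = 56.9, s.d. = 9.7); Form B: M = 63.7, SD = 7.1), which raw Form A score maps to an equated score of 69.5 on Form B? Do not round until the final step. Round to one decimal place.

64.8

Invert y = (SD_Y/SD_X)(x − M_X) + M_Y:
x = (SD_X/SD_Y)(y − M_Y) + M_X = (9.7/7.1)(69.5 − 63.7) + 56.9
x = 1.366197 × 5.800 + 56.9 = 64.8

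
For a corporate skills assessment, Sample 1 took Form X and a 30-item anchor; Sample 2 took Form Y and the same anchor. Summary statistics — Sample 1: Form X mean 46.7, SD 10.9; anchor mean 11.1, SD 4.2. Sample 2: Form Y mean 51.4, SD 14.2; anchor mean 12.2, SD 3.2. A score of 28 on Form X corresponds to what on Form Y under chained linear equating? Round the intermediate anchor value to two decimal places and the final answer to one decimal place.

14.5

Form X → anchor (Sample 1): v = (4.2/10.9)(28 − 46.7) + 11.1 = 3.89
anchor → Form Y (Sample 2): y = (14.2/3.2)(3.89 − 12.2) + 51.4 = 14.5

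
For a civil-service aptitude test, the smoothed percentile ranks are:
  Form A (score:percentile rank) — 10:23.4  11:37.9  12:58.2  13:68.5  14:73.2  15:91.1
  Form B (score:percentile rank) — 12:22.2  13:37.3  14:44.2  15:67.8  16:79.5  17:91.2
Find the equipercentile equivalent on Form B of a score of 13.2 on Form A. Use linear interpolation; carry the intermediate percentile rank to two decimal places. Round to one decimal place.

15.1

PR of 13.2 on Form A: 68.5 + (13.2 − 13)/(14 − 13) × (73.2 − 68.5) = 69.44
On Form B, PR 69.44 falls between score 15 (PR 67.8) and 16 (PR 79.5).
Interpolate: 15 + (69.44 − 67.8)/(79.5 − 67.8) × (16 − 15) = 15.1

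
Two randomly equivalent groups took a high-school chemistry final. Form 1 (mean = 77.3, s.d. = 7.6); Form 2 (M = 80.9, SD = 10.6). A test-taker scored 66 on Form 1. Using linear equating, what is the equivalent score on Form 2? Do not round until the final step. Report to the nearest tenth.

65.1

Linear equating: y = (SD_Y/SD_X)(x − M_X) + M_Y
y = (10.6/7.6)(66 − 77.3) + 80.9
y = 1.394737 × -11.3 + 80.9 = -15.7605 + 80.9 = 65.1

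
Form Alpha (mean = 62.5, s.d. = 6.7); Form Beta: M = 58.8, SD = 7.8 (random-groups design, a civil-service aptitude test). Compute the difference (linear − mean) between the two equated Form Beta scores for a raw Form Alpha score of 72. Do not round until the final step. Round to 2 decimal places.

Mean-equated: 72 + (58.8 − 62.5) = 68.30
Linear-equated: (7.8/6.7)(72 − 62.5) + 58.8 = 69.860
Difference = 69.860 − 68.30 = 1.56

1.56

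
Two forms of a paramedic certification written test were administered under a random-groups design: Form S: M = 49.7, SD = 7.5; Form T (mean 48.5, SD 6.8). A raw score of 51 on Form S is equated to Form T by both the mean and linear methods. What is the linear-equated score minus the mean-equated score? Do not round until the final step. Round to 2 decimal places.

-0.12

Mean-equated: 51 + (48.5 − 49.7) = 49.80
Linear-equated: (6.8/7.5)(51 − 49.7) + 48.5 = 49.679
Difference = 49.679 − 49.80 = -0.12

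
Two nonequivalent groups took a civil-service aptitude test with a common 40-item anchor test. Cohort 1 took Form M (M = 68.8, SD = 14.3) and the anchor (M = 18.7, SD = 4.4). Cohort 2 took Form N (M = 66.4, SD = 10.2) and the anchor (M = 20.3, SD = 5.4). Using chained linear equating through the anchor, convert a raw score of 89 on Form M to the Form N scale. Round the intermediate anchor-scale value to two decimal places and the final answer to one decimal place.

75.1

Form M → anchor (Cohort 1): v = (4.4/14.3)(89 − 68.8) + 18.7 = 24.92
anchor → Form N (Cohort 2): y = (10.2/5.4)(24.92 − 20.3) + 66.4 = 75.1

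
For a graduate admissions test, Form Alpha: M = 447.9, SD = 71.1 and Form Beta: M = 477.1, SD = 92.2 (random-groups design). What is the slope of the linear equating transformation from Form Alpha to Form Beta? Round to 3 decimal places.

A = SD_Y / SD_X = 92.2 / 71.1 = 1.297

1.297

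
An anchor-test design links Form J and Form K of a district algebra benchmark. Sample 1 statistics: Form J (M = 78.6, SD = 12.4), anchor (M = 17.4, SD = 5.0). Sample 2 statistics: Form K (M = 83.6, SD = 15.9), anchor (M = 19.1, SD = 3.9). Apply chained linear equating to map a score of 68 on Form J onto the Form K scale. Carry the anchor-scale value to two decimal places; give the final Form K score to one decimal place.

59.3

Form J → anchor (Sample 1): v = (5.0/12.4)(68 − 78.6) + 17.4 = 13.13
anchor → Form K (Sample 2): y = (15.9/3.9)(13.13 − 19.1) + 83.6 = 59.3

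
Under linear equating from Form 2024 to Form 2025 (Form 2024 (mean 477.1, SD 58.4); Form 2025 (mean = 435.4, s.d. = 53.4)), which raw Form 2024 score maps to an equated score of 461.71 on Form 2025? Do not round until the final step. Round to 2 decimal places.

505.87

Invert y = (SD_Y/SD_X)(x − M_X) + M_Y:
x = (SD_X/SD_Y)(y − M_Y) + M_X = (58.4/53.4)(461.71 − 435.4) + 477.1
x = 1.093633 × 26.310 + 477.1 = 505.87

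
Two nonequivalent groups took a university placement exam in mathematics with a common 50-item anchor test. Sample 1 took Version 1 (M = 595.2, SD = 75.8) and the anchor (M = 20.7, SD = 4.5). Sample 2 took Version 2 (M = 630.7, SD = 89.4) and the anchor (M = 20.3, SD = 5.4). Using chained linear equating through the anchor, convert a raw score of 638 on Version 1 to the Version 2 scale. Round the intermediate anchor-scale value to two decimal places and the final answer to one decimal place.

Version 1 → anchor (Sample 1): v = (4.5/75.8)(638 − 595.2) + 20.7 = 23.24
anchor → Version 2 (Sample 2): y = (89.4/5.4)(23.24 − 20.3) + 630.7 = 679.4

679.4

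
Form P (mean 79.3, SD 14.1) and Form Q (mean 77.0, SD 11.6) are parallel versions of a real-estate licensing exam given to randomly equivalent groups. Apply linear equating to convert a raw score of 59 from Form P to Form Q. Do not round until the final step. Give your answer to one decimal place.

Linear equating: y = (SD_Y/SD_X)(x − M_X) + M_Y
y = (11.6/14.1)(59 − 79.3) + 77.0
y = 0.822695 × -20.3 + 77.0 = -16.7007 + 77.0 = 60.3

60.3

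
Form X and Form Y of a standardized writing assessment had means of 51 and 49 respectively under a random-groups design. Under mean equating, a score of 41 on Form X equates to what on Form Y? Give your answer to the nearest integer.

Mean equating: y = x + (M_Y − M_X) = 41 + (49 − 51) = 39

39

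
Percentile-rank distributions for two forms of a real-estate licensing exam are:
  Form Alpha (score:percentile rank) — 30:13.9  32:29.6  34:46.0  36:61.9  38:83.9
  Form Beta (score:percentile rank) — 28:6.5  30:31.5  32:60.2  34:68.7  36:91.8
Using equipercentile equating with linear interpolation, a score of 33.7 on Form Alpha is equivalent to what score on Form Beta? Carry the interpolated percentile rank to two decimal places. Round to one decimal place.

30.8

PR of 33.7 on Form Alpha: 29.6 + (33.7 − 32)/(34 − 32) × (46.0 − 29.6) = 43.54
On Form Beta, PR 43.54 falls between score 30 (PR 31.5) and 32 (PR 60.2).
Interpolate: 30 + (43.54 − 31.5)/(60.2 − 31.5) × (32 − 30) = 30.8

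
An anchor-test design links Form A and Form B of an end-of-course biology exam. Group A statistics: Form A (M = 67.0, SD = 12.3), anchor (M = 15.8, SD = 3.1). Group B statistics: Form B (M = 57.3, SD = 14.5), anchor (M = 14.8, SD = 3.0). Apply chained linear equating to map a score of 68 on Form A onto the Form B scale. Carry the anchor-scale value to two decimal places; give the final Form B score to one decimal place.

63.3

Form A → anchor (Group A): v = (3.1/12.3)(68 − 67.0) + 15.8 = 16.05
anchor → Form B (Group B): y = (14.5/3.0)(16.05 − 14.8) + 57.3 = 63.3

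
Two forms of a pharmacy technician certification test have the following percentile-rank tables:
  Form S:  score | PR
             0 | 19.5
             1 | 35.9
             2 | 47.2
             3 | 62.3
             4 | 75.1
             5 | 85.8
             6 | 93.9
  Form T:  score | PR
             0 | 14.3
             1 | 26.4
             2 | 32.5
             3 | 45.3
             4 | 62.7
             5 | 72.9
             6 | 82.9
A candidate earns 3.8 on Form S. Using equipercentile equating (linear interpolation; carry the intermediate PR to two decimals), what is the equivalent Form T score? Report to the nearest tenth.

5.0

PR of 3.8 on Form S: 62.3 + (3.8 − 3)/(4 − 3) × (75.1 − 62.3) = 72.54
On Form T, PR 72.54 falls between score 4 (PR 62.7) and 5 (PR 72.9).
Interpolate: 4 + (72.54 − 62.7)/(72.9 − 62.7) × (5 − 4) = 5.0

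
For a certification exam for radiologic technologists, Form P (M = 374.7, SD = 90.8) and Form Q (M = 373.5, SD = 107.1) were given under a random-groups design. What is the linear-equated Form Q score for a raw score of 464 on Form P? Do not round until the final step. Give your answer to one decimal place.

Linear equating: y = (SD_Y/SD_X)(x − M_X) + M_Y
y = (107.1/90.8)(464 − 374.7) + 373.5
y = 1.179515 × 89.3 + 373.5 = 105.3307 + 373.5 = 478.8

478.8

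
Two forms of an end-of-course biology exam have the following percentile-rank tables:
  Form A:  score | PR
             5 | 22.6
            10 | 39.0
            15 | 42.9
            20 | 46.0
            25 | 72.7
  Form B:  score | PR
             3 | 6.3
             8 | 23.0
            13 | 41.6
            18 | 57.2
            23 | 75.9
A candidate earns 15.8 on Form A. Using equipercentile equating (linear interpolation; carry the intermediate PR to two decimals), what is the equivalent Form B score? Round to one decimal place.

PR of 15.8 on Form A: 42.9 + (15.8 − 15)/(20 − 15) × (46.0 − 42.9) = 43.40
On Form B, PR 43.40 falls between score 13 (PR 41.6) and 18 (PR 57.2).
Interpolate: 13 + (43.40 − 41.6)/(57.2 − 41.6) × (18 − 13) = 13.6

13.6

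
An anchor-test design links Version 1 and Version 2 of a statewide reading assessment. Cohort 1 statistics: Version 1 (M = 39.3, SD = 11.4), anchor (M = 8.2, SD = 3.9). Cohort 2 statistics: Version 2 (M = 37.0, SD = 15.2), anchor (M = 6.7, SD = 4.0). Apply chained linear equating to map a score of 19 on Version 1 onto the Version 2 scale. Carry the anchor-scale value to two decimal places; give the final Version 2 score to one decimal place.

16.3

Version 1 → anchor (Cohort 1): v = (3.9/11.4)(19 − 39.3) + 8.2 = 1.26
anchor → Version 2 (Cohort 2): y = (15.2/4.0)(1.26 − 6.7) + 37.0 = 16.3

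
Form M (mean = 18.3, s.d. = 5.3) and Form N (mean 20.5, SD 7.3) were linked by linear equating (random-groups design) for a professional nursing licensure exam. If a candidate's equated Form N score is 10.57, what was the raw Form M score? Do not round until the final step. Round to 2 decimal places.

11.09

Invert y = (SD_Y/SD_X)(x − M_X) + M_Y:
x = (SD_X/SD_Y)(y − M_Y) + M_X = (5.3/7.3)(10.57 − 20.5) + 18.3
x = 0.726027 × -9.930 + 18.3 = 11.09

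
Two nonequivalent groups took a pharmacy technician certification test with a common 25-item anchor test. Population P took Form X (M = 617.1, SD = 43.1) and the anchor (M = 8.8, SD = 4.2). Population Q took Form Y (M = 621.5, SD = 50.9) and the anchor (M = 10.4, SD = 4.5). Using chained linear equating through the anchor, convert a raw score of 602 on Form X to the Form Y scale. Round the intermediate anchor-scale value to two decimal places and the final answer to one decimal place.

Form X → anchor (Population P): v = (4.2/43.1)(602 − 617.1) + 8.8 = 7.33
anchor → Form Y (Population Q): y = (50.9/4.5)(7.33 − 10.4) + 621.5 = 586.8

586.8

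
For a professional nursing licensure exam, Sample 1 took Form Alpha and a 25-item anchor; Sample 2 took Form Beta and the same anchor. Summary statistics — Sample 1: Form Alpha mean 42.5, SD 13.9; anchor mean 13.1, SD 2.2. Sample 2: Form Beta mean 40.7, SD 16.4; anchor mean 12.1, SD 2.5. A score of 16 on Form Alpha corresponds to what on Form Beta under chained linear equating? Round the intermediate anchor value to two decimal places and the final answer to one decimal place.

Form Alpha → anchor (Sample 1): v = (2.2/13.9)(16 − 42.5) + 13.1 = 8.91
anchor → Form Beta (Sample 2): y = (16.4/2.5)(8.91 − 12.1) + 40.7 = 19.8

19.8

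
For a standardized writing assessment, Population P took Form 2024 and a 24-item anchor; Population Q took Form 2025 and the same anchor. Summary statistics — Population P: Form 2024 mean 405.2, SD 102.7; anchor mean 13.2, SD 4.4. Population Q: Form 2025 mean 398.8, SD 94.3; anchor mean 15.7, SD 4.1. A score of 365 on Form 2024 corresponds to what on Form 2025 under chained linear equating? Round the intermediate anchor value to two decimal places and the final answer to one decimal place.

301.7

Form 2024 → anchor (Population P): v = (4.4/102.7)(365 − 405.2) + 13.2 = 11.48
anchor → Form 2025 (Population Q): y = (94.3/4.1)(11.48 − 15.7) + 398.8 = 301.7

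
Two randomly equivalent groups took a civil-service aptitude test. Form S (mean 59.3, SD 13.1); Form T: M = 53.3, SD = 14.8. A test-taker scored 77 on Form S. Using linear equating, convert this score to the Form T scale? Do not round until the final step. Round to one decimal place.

Linear equating: y = (SD_Y/SD_X)(x − M_X) + M_Y
y = (14.8/13.1)(77 − 59.3) + 53.3
y = 1.129771 × 17.7 + 53.3 = 19.9969 + 53.3 = 73.3

73.3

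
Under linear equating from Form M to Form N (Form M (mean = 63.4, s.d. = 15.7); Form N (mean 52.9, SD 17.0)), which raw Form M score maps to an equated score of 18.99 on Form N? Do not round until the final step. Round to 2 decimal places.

32.08

Invert y = (SD_Y/SD_X)(x − M_X) + M_Y:
x = (SD_X/SD_Y)(y − M_Y) + M_X = (15.7/17.0)(18.99 − 52.9) + 63.4
x = 0.923529 × -33.910 + 63.4 = 32.08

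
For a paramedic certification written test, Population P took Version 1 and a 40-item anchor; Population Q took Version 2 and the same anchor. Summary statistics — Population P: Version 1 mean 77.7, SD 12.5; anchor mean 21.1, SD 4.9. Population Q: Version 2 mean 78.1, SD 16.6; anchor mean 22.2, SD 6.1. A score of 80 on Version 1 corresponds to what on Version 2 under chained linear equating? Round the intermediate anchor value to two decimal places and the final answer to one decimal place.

Version 1 → anchor (Population P): v = (4.9/12.5)(80 − 77.7) + 21.1 = 22.00
anchor → Version 2 (Population Q): y = (16.6/6.1)(22.00 − 22.2) + 78.1 = 77.6

77.6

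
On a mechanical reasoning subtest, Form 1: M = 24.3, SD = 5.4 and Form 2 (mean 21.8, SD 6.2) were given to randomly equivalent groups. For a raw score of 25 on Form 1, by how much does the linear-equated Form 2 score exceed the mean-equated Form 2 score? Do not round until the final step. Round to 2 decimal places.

Mean-equated: 25 + (21.8 − 24.3) = 22.50
Linear-equated: (6.2/5.4)(25 − 24.3) + 21.8 = 22.604
Difference = 22.604 − 22.50 = 0.10

0.10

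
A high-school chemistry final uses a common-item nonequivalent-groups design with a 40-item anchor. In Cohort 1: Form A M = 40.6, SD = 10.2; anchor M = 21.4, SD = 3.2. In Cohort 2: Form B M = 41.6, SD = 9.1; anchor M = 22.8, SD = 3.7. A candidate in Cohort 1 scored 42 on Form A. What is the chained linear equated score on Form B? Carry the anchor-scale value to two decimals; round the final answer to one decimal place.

39.2

Form A → anchor (Cohort 1): v = (3.2/10.2)(42 − 40.6) + 21.4 = 21.84
anchor → Form B (Cohort 2): y = (9.1/3.7)(21.84 − 22.8) + 41.6 = 39.2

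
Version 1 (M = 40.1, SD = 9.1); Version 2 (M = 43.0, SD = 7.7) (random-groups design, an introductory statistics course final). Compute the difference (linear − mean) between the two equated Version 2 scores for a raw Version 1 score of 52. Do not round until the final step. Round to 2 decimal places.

Mean-equated: 52 + (43.0 − 40.1) = 54.90
Linear-equated: (7.7/9.1)(52 − 40.1) + 43.0 = 53.069
Difference = 53.069 − 54.90 = -1.83

-1.83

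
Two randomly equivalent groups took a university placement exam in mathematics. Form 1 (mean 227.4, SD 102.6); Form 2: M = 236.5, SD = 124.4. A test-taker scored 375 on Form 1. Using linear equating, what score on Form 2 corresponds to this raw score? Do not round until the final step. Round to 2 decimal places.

415.46

Linear equating: y = (SD_Y/SD_X)(x − M_X) + M_Y
y = (124.4/102.6)(375 − 227.4) + 236.5
y = 1.212476 × 147.6 + 236.5 = 178.9614 + 236.5 = 415.46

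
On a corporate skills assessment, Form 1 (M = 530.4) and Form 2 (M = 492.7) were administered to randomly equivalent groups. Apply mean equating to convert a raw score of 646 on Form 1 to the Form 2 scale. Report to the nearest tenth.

Mean equating: y = x + (M_Y − M_X) = 646 + (492.7 − 530.4) = 608.3

608.3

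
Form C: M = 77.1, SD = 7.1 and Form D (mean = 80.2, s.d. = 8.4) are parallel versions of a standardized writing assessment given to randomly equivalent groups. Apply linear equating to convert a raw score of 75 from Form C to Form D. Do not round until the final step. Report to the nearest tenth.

77.7

Linear equating: y = (SD_Y/SD_X)(x − M_X) + M_Y
y = (8.4/7.1)(75 − 77.1) + 80.2
y = 1.183099 × -2.1 + 80.2 = -2.4845 + 80.2 = 77.7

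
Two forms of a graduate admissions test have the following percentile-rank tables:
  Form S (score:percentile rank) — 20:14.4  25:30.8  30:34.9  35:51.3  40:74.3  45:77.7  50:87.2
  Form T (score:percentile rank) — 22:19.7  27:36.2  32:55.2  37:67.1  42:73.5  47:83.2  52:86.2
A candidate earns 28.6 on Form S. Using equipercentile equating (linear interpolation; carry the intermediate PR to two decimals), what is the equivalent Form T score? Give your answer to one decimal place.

26.3

PR of 28.6 on Form S: 30.8 + (28.6 − 25)/(30 − 25) × (34.9 − 30.8) = 33.75
On Form T, PR 33.75 falls between score 22 (PR 19.7) and 27 (PR 36.2).
Interpolate: 22 + (33.75 − 19.7)/(36.2 − 19.7) × (27 − 22) = 26.3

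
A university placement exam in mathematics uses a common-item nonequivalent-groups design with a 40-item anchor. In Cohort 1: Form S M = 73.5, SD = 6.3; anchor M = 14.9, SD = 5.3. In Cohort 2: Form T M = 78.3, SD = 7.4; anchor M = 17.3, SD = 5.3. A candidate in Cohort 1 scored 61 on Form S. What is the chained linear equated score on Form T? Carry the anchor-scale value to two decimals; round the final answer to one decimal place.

Form S → anchor (Cohort 1): v = (5.3/6.3)(61 − 73.5) + 14.9 = 4.38
anchor → Form T (Cohort 2): y = (7.4/5.3)(4.38 − 17.3) + 78.3 = 60.3

60.3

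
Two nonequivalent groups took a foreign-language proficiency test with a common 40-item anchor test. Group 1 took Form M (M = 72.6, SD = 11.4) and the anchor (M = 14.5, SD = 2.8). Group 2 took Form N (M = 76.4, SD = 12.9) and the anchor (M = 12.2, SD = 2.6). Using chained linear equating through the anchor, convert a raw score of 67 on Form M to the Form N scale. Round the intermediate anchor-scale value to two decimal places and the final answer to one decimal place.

81.0

Form M → anchor (Group 1): v = (2.8/11.4)(67 − 72.6) + 14.5 = 13.12
anchor → Form N (Group 2): y = (12.9/2.6)(13.12 − 12.2) + 76.4 = 81.0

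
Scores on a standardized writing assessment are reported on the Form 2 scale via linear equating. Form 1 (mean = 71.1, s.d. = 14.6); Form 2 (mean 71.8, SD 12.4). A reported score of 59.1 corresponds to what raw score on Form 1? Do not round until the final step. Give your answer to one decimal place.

56.1

Invert y = (SD_Y/SD_X)(x − M_X) + M_Y:
x = (SD_X/SD_Y)(y − M_Y) + M_X = (14.6/12.4)(59.1 − 71.8) + 71.1
x = 1.177419 × -12.700 + 71.1 = 56.1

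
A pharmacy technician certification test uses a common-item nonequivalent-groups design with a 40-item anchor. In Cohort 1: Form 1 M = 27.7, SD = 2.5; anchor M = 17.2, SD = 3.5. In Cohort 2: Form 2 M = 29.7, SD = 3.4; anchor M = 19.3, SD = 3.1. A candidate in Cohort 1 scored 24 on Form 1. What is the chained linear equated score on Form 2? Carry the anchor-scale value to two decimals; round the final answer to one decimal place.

Form 1 → anchor (Cohort 1): v = (3.5/2.5)(24 − 27.7) + 17.2 = 12.02
anchor → Form 2 (Cohort 2): y = (3.4/3.1)(12.02 − 19.3) + 29.7 = 21.7

21.7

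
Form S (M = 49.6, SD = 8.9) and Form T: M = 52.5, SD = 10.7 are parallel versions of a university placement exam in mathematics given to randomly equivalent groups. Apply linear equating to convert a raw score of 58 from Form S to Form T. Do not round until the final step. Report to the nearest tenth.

62.6

Linear equating: y = (SD_Y/SD_X)(x − M_X) + M_Y
y = (10.7/8.9)(58 − 49.6) + 52.5
y = 1.202247 × 8.4 + 52.5 = 10.0989 + 52.5 = 62.6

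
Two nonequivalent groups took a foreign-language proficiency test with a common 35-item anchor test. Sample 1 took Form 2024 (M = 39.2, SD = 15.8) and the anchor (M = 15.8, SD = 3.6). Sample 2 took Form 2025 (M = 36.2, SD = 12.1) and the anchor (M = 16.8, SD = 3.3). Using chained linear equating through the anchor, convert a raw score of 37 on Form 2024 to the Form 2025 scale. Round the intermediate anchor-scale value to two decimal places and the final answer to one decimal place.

Form 2024 → anchor (Sample 1): v = (3.6/15.8)(37 − 39.2) + 15.8 = 15.30
anchor → Form 2025 (Sample 2): y = (12.1/3.3)(15.30 − 16.8) + 36.2 = 30.7

30.7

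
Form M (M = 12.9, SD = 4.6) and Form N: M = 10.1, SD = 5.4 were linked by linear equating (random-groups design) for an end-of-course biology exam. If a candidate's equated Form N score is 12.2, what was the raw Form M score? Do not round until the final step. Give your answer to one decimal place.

14.7

Invert y = (SD_Y/SD_X)(x − M_X) + M_Y:
x = (SD_X/SD_Y)(y − M_Y) + M_X = (4.6/5.4)(12.2 − 10.1) + 12.9
x = 0.851852 × 2.100 + 12.9 = 14.7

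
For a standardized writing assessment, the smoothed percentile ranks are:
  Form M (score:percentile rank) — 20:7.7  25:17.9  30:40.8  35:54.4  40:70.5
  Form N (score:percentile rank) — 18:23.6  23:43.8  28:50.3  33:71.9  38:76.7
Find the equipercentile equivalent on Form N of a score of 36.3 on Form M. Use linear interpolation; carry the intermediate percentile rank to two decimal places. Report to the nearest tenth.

29.9

PR of 36.3 on Form M: 54.4 + (36.3 − 35)/(40 − 35) × (70.5 − 54.4) = 58.59
On Form N, PR 58.59 falls between score 28 (PR 50.3) and 33 (PR 71.9).
Interpolate: 28 + (58.59 − 50.3)/(71.9 − 50.3) × (33 − 28) = 29.9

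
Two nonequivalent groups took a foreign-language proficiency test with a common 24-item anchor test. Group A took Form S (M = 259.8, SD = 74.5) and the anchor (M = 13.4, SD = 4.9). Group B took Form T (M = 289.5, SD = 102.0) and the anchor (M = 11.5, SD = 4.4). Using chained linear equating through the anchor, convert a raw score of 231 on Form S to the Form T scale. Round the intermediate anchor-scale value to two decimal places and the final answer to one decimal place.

289.7

Form S → anchor (Group A): v = (4.9/74.5)(231 − 259.8) + 13.4 = 11.51
anchor → Form T (Group B): y = (102.0/4.4)(11.51 − 11.5) + 289.5 = 289.7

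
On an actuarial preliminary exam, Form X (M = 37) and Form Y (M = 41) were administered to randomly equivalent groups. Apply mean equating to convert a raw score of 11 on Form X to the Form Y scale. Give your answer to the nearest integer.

15

Mean equating: y = x + (M_Y − M_X) = 11 + (41 − 37) = 15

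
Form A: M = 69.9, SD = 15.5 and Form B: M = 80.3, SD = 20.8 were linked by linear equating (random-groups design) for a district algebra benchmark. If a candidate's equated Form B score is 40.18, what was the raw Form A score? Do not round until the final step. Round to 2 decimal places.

40.00

Invert y = (SD_Y/SD_X)(x − M_X) + M_Y:
x = (SD_X/SD_Y)(y − M_Y) + M_X = (15.5/20.8)(40.18 − 80.3) + 69.9
x = 0.745192 × -40.120 + 69.9 = 40.00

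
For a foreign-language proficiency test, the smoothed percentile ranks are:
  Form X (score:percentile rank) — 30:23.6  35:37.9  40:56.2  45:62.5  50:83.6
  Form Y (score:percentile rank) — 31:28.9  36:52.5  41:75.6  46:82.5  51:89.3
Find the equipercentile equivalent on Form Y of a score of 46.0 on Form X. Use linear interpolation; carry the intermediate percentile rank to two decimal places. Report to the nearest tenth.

PR of 46.0 on Form X: 62.5 + (46.0 − 45)/(50 − 45) × (83.6 − 62.5) = 66.72
On Form Y, PR 66.72 falls between score 36 (PR 52.5) and 41 (PR 75.6).
Interpolate: 36 + (66.72 − 52.5)/(75.6 − 52.5) × (41 − 36) = 39.1

39.1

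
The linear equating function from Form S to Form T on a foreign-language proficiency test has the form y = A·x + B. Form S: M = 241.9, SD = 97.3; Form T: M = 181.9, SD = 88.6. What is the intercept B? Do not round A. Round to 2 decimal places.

A = SD_Y / SD_X = 88.6 / 97.3 = 0.910586
B = M_Y − A·M_X = 181.9 − 0.910586 × 241.9 = -38.37

-38.37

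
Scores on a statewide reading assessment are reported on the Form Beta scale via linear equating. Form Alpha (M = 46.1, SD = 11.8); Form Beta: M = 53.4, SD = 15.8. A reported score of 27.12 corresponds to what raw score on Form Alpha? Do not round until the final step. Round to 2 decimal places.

26.47

Invert y = (SD_Y/SD_X)(x − M_X) + M_Y:
x = (SD_X/SD_Y)(y − M_Y) + M_X = (11.8/15.8)(27.12 − 53.4) + 46.1
x = 0.746835 × -26.280 + 46.1 = 26.47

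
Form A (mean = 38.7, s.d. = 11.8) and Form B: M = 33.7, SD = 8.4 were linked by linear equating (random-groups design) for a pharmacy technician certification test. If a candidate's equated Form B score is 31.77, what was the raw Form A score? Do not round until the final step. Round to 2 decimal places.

35.99

Invert y = (SD_Y/SD_X)(x − M_X) + M_Y:
x = (SD_X/SD_Y)(y − M_Y) + M_X = (11.8/8.4)(31.77 − 33.7) + 38.7
x = 1.404762 × -1.930 + 38.7 = 35.99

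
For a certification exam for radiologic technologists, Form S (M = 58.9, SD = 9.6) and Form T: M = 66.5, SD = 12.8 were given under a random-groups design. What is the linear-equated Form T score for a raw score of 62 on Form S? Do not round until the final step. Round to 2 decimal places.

Linear equating: y = (SD_Y/SD_X)(x − M_X) + M_Y
y = (12.8/9.6)(62 − 58.9) + 66.5
y = 1.333333 × 3.1 + 66.5 = 4.1333 + 66.5 = 70.63

70.63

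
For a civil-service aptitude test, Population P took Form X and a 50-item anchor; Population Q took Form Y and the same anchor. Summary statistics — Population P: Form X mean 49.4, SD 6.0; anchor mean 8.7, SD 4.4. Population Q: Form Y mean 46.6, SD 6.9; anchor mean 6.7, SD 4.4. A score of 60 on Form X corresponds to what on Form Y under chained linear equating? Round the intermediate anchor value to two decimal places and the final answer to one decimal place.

Form X → anchor (Population P): v = (4.4/6.0)(60 − 49.4) + 8.7 = 16.47
anchor → Form Y (Population Q): y = (6.9/4.4)(16.47 − 6.7) + 46.6 = 61.9

61.9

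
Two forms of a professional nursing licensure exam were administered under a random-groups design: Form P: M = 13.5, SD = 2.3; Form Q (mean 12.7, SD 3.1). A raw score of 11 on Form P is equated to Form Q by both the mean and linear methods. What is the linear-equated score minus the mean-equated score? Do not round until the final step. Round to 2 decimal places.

-0.87

Mean-equated: 11 + (12.7 − 13.5) = 10.20
Linear-equated: (3.1/2.3)(11 − 13.5) + 12.7 = 9.330
Difference = 9.330 − 10.20 = -0.87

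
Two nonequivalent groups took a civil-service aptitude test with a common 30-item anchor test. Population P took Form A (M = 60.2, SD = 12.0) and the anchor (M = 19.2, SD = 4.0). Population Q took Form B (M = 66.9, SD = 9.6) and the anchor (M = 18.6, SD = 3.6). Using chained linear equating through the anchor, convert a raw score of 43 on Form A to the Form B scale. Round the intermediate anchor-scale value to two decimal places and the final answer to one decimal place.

Form A → anchor (Population P): v = (4.0/12.0)(43 − 60.2) + 19.2 = 13.47
anchor → Form B (Population Q): y = (9.6/3.6)(13.47 − 18.6) + 66.9 = 53.2

53.2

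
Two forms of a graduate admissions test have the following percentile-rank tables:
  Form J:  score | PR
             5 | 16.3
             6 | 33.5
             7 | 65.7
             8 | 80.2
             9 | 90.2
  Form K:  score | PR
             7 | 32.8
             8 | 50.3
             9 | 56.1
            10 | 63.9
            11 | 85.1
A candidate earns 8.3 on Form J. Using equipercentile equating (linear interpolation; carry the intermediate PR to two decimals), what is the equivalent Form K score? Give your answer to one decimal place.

PR of 8.3 on Form J: 80.2 + (8.3 − 8)/(9 − 8) × (90.2 − 80.2) = 83.20
On Form K, PR 83.20 falls between score 10 (PR 63.9) and 11 (PR 85.1).
Interpolate: 10 + (83.20 − 63.9)/(85.1 − 63.9) × (11 − 10) = 10.9

10.9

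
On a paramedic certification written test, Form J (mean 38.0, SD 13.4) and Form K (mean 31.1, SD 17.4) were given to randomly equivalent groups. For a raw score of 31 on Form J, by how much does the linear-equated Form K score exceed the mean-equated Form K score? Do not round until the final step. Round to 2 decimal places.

-2.09

Mean-equated: 31 + (31.1 − 38.0) = 24.10
Linear-equated: (17.4/13.4)(31 − 38.0) + 31.1 = 22.010
Difference = 22.010 − 24.10 = -2.09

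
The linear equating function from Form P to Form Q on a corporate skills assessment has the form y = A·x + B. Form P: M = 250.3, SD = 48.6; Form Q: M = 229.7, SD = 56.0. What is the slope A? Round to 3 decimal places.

1.152

A = SD_Y / SD_X = 56.0 / 48.6 = 1.152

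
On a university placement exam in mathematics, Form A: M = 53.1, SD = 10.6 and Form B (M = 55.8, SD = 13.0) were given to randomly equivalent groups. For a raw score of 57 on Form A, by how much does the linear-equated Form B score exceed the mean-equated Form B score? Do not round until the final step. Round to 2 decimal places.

0.88

Mean-equated: 57 + (55.8 − 53.1) = 59.70
Linear-equated: (13.0/10.6)(57 − 53.1) + 55.8 = 60.583
Difference = 60.583 − 59.70 = 0.88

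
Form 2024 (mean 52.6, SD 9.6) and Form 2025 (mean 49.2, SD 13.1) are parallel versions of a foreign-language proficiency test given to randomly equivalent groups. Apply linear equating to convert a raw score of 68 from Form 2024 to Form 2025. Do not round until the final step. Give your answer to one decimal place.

70.2

Linear equating: y = (SD_Y/SD_X)(x − M_X) + M_Y
y = (13.1/9.6)(68 − 52.6) + 49.2
y = 1.364583 × 15.4 + 49.2 = 21.0146 + 49.2 = 70.2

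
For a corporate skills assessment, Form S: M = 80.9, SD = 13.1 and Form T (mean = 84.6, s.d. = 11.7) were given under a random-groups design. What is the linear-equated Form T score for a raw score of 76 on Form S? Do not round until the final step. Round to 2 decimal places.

80.22

Linear equating: y = (SD_Y/SD_X)(x − M_X) + M_Y
y = (11.7/13.1)(76 − 80.9) + 84.6
y = 0.893130 × -4.9 + 84.6 = -4.3763 + 84.6 = 80.22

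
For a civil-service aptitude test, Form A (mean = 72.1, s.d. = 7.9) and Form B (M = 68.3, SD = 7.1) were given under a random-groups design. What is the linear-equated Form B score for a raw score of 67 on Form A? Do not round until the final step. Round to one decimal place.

63.7

Linear equating: y = (SD_Y/SD_X)(x − M_X) + M_Y
y = (7.1/7.9)(67 − 72.1) + 68.3
y = 0.898734 × -5.1 + 68.3 = -4.5835 + 68.3 = 63.7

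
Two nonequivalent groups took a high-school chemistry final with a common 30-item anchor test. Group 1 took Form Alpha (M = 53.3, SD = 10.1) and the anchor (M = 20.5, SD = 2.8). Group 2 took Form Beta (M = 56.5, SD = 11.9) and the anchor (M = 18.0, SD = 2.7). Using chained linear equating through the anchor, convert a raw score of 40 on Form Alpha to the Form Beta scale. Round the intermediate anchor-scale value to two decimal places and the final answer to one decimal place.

Form Alpha → anchor (Group 1): v = (2.8/10.1)(40 − 53.3) + 20.5 = 16.81
anchor → Form Beta (Group 2): y = (11.9/2.7)(16.81 − 18.0) + 56.5 = 51.3

51.3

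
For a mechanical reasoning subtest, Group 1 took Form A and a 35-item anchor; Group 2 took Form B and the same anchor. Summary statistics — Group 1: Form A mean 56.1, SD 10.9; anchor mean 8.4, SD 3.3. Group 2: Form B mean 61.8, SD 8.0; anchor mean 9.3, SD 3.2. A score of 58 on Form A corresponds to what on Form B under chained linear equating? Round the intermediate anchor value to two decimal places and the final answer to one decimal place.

61.0

Form A → anchor (Group 1): v = (3.3/10.9)(58 − 56.1) + 8.4 = 8.98
anchor → Form B (Group 2): y = (8.0/3.2)(8.98 − 9.3) + 61.8 = 61.0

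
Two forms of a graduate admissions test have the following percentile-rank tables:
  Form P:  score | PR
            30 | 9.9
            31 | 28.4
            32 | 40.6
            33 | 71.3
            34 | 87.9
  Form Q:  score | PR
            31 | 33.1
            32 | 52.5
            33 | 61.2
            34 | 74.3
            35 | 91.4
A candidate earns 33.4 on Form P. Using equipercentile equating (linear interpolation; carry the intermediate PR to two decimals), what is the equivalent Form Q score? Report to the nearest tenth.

34.2

PR of 33.4 on Form P: 71.3 + (33.4 − 33)/(34 − 33) × (87.9 − 71.3) = 77.94
On Form Q, PR 77.94 falls between score 34 (PR 74.3) and 35 (PR 91.4).
Interpolate: 34 + (77.94 − 74.3)/(91.4 − 74.3) × (35 − 34) = 34.2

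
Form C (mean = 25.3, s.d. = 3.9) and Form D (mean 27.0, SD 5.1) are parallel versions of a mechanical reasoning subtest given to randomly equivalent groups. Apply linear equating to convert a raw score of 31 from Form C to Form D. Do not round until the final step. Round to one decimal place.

34.5

Linear equating: y = (SD_Y/SD_X)(x − M_X) + M_Y
y = (5.1/3.9)(31 − 25.3) + 27.0
y = 1.307692 × 5.7 + 27.0 = 7.4538 + 27.0 = 34.5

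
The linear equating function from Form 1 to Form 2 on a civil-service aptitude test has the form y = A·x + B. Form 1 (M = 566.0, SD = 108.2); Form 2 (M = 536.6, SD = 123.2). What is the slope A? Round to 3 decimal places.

1.139

A = SD_Y / SD_X = 123.2 / 108.2 = 1.139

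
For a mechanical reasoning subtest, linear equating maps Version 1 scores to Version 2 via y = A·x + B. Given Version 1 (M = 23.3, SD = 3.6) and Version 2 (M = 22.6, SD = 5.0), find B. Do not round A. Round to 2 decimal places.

A = SD_Y / SD_X = 5.0 / 3.6 = 1.388889
B = M_Y − A·M_X = 22.6 − 1.388889 × 23.3 = -9.76

-9.76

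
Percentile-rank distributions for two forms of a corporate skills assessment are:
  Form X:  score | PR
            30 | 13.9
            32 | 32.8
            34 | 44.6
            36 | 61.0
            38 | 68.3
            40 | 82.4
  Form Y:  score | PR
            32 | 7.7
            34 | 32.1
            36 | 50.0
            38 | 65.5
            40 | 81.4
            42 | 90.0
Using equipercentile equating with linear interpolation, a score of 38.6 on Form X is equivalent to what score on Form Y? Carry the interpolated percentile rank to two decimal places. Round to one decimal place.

PR of 38.6 on Form X: 68.3 + (38.6 − 38)/(40 − 38) × (82.4 − 68.3) = 72.53
On Form Y, PR 72.53 falls between score 38 (PR 65.5) and 40 (PR 81.4).
Interpolate: 38 + (72.53 − 65.5)/(81.4 − 65.5) × (40 − 38) = 38.9

38.9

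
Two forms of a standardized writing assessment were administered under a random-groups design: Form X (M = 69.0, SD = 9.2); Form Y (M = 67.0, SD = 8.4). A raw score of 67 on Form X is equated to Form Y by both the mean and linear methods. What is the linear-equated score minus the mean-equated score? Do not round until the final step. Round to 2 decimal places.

0.17

Mean-equated: 67 + (67.0 − 69.0) = 65.00
Linear-equated: (8.4/9.2)(67 − 69.0) + 67.0 = 65.174
Difference = 65.174 − 65.00 = 0.17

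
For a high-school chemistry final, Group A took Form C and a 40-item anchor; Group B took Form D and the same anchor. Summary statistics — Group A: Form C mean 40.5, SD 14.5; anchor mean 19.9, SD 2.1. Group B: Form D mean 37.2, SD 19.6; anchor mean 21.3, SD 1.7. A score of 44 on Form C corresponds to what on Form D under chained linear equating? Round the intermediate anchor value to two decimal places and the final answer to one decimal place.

Form C → anchor (Group A): v = (2.1/14.5)(44 − 40.5) + 19.9 = 20.41
anchor → Form D (Group B): y = (19.6/1.7)(20.41 − 21.3) + 37.2 = 26.9

26.9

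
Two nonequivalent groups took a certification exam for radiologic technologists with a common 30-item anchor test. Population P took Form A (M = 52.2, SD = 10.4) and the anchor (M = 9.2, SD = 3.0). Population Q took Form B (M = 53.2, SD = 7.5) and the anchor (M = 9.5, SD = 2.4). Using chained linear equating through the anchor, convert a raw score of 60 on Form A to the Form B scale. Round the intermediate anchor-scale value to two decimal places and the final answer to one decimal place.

59.3

Form A → anchor (Population P): v = (3.0/10.4)(60 − 52.2) + 9.2 = 11.45
anchor → Form B (Population Q): y = (7.5/2.4)(11.45 − 9.5) + 53.2 = 59.3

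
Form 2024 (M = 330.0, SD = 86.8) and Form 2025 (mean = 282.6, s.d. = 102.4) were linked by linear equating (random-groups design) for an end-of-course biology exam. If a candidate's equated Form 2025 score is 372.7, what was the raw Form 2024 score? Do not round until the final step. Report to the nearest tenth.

406.4

Invert y = (SD_Y/SD_X)(x − M_X) + M_Y:
x = (SD_X/SD_Y)(y − M_Y) + M_X = (86.8/102.4)(372.7 − 282.6) + 330.0
x = 0.847656 × 90.100 + 330.0 = 406.4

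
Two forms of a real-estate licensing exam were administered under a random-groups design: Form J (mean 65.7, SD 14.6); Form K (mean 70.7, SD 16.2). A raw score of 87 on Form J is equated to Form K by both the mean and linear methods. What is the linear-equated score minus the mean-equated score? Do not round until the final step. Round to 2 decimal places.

2.33

Mean-equated: 87 + (70.7 − 65.7) = 92.00
Linear-equated: (16.2/14.6)(87 − 65.7) + 70.7 = 94.334
Difference = 94.334 − 92.00 = 2.33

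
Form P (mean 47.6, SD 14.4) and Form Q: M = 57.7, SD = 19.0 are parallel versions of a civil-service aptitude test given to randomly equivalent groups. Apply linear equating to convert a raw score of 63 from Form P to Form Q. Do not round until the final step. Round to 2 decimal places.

Linear equating: y = (SD_Y/SD_X)(x − M_X) + M_Y
y = (19.0/14.4)(63 − 47.6) + 57.7
y = 1.319444 × 15.4 + 57.7 = 20.3194 + 57.7 = 78.02

78.02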